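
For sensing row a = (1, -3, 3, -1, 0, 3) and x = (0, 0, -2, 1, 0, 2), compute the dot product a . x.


Non-zero terms: ['3*-2', '-1*1', '3*2']
Products: [-6, -1, 6]
y = sum = -1.

-1


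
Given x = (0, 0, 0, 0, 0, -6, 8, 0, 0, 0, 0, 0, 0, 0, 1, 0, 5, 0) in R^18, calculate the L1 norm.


Non-zero entries: [(5, -6), (6, 8), (14, 1), (16, 5)]
Absolute values: [6, 8, 1, 5]
||x||_1 = sum = 20.

20


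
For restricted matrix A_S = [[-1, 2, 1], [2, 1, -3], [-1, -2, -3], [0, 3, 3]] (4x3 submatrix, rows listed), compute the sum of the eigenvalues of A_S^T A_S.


Sum of eigenvalues of A_S^T A_S = trace(A_S^T A_S) = sum of squared column norms of A_S.
A_S^T A_S diagonal: [6, 18, 28].
trace = 6 + 18 + 28 = 52.

52


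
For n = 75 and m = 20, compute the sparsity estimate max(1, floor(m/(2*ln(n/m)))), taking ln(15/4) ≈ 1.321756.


n/m = 75/20 = 15/4.
ln(n/m) ≈ 1.321756.
2*ln(n/m) ≈ 2.643512.
m/(2*ln(n/m)) ≈ 20/2.643512 ≈ 7.5657.
floor = 7.
k_max = max(1, 7) = 7.

7


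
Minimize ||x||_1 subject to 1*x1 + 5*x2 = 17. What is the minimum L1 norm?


Axis intercepts:
  x1 = 17, x2 = 0: L1 = 17
  x1 = 0, x2 = 17/5: L1 = 17/5
x* = (0, 17/5)
||x*||_1 = 17/5.

17/5


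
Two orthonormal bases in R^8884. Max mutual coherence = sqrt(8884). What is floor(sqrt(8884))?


94^2 = 8836 <= 8884 < 9025 = 95^2, so 94 <= sqrt(8884) < 95.
floor(sqrt(8884)) = 94.

94


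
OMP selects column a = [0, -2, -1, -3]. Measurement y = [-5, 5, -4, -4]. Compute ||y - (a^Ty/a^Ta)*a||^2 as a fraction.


a^T a = 14.
a^T y = 6.
coeff = 6/14 = 3/7.
||r||^2 = 556/7.

556/7


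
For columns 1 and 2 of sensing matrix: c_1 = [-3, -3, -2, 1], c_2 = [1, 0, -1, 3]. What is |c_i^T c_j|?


Inner product: -3*1 + -3*0 + -2*-1 + 1*3
Products: [-3, 0, 2, 3]
Sum = 2.
|dot| = 2.

2


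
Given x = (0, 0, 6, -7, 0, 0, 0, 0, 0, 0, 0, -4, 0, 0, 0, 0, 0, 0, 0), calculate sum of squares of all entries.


Non-zero entries: [(2, 6), (3, -7), (11, -4)]
Squares: [36, 49, 16]
||x||_2^2 = sum = 101.

101


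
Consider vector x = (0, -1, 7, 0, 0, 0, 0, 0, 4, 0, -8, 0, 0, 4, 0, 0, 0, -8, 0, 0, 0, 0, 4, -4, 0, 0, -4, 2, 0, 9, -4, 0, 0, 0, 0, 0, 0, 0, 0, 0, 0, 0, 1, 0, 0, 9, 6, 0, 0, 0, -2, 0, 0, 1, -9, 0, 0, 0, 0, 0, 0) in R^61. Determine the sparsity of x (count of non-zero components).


Non-zero positions: [1, 2, 8, 10, 13, 17, 22, 23, 26, 27, 29, 30, 42, 45, 46, 50, 53, 54].
Sparsity = 18.

18


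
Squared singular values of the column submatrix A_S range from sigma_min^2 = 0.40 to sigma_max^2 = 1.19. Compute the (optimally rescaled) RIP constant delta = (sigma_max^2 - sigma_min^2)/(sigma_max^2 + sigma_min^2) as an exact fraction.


lambda_max - lambda_min = 1.19 - 0.40 = 0.79.
lambda_max + lambda_min = 1.19 + 0.40 = 1.59.
delta = 0.79/1.59 = 79/159.

79/159


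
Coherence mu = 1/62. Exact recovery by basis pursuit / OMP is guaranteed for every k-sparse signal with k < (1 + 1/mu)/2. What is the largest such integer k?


1/mu = 62.
1 + 1/mu = 63.
(1 + 1/mu)/2 = 31.5 is not an integer, so k_max = floor(31.5) = 31.

31


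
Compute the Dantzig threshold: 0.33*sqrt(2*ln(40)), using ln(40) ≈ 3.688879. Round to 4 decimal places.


ln(40) ≈ 3.688879.
2*ln(n) ≈ 7.377758.
sqrt(2*ln(n)) ≈ sqrt(7.377758) ≈ 2.716203.
threshold ≈ 0.33*2.716203 = 0.89634699 ≈ 0.8963.

0.8963


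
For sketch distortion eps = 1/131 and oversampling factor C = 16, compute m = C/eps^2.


1/eps = 131.
(1/eps)^2 = 17161.
m = 16*17161 = 274576.

274576


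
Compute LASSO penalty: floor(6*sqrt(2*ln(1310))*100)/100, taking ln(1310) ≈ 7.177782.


ln(1310) ≈ 7.177782.
2*ln(n) ≈ 14.355564.
sqrt(2*ln(n)) ≈ sqrt(14.355564) ≈ 3.788874.
lambda ≈ 6*3.788874 = 22.733244.
floor(lambda*100)/100 = 22.73.

22.73


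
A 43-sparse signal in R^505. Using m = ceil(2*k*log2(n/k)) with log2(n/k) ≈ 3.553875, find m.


log2(n/k) = log2(505/43) ≈ 3.553875.
2*k*log2(n/k) ≈ 2*43*3.553875 = 305.63325.
m = ceil(305.63325) = 306.

306


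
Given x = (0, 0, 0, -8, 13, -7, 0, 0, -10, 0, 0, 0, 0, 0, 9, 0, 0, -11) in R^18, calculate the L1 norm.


Non-zero entries: [(3, -8), (4, 13), (5, -7), (8, -10), (14, 9), (17, -11)]
Absolute values: [8, 13, 7, 10, 9, 11]
||x||_1 = sum = 58.

58


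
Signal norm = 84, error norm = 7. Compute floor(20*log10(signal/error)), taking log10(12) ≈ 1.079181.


||x||/||e|| = 84/7 = 12.
log10(12) ≈ 1.079181.
20*log10(||x||/||e||) ≈ 20*1.079181 = 21.58362.
floor(21.58362) = 21.

21


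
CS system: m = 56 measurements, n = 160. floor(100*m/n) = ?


100*m/n = 100*56/160 ≈ 35.0.
floor = 35.

35


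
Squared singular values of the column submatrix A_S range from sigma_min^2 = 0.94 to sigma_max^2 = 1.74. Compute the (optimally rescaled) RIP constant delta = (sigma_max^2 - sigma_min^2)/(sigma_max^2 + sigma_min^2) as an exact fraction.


lambda_max - lambda_min = 1.74 - 0.94 = 0.80.
lambda_max + lambda_min = 1.74 + 0.94 = 2.68.
delta = 0.80/2.68 = 80/268 = 20/67.

20/67


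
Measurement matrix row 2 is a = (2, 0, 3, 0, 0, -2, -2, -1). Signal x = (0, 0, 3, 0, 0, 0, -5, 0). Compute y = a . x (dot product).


Non-zero terms: ['3*3', '-2*-5']
Products: [9, 10]
y = sum = 19.

19


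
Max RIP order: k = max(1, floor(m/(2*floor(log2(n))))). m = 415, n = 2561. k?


floor(log2(2561)) = 11.
2*11 = 22.
m/(2*floor(log2(n))) = 415/22 ≈ 18.8636.
floor = 18.
k = max(1, 18) = 18.

18


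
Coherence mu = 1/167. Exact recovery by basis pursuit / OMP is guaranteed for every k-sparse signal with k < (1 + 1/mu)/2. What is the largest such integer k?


1/mu = 167.
1 + 1/mu = 168.
(1 + 1/mu)/2 = 84 is an integer and the inequality is strict, so k_max = 84 - 1 = 83.

83


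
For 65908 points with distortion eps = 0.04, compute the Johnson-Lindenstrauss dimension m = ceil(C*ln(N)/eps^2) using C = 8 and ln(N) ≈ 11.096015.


ln(65908) ≈ 11.096015.
eps^2 = 0.04^2 = 0.0016.
C*ln(N)/eps^2 ≈ 8*11.096015/0.0016 ≈ 55480.075.
m = ceil(55480.075) = 55481.

55481


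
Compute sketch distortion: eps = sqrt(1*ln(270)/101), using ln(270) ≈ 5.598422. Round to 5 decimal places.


ln(270) ≈ 5.598422.
1*ln(N)/m ≈ 1*5.598422/101 ≈ 0.05542992.
eps = sqrt(0.05542992) ≈ 0.2354356 ≈ 0.23544.

0.23544


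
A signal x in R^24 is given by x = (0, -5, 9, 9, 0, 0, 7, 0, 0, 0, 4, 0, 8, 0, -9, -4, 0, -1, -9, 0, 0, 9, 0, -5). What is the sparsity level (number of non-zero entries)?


Non-zero positions: [1, 2, 3, 6, 10, 12, 14, 15, 17, 18, 21, 23].
Sparsity = 12.

12


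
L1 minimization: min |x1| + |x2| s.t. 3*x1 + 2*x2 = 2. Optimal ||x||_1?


Axis intercepts:
  x1 = 2/3, x2 = 0: L1 = 2/3
  x1 = 0, x2 = 1: L1 = 1
x* = (2/3, 0)
||x*||_1 = 2/3.

2/3


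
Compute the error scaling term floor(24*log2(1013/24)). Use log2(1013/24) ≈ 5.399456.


log2(n/k) = log2(1013/24) ≈ 5.399456.
k*log2(n/k) ≈ 24*5.399456 = 129.586944.
floor(129.586944) = 129.

129


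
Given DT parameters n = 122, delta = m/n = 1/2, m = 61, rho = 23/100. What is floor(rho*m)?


m = 1/2*122 = 61.
rho = 23/100.
rho*m = 23/100*61 = 14.03.
k = floor(14.03) = 14.

14


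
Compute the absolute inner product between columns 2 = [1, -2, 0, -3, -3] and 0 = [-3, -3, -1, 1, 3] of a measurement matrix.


Inner product: 1*-3 + -2*-3 + 0*-1 + -3*1 + -3*3
Products: [-3, 6, 0, -3, -9]
Sum = -9.
|dot| = 9.

9


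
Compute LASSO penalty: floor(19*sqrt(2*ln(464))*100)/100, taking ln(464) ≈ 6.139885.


ln(464) ≈ 6.139885.
2*ln(n) ≈ 12.27977.
sqrt(2*ln(n)) ≈ sqrt(12.27977) ≈ 3.50425.
lambda ≈ 19*3.50425 = 66.58075.
floor(lambda*100)/100 = 66.58.

66.58


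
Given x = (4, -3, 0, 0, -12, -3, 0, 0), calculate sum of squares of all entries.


Non-zero entries: [(0, 4), (1, -3), (4, -12), (5, -3)]
Squares: [16, 9, 144, 9]
||x||_2^2 = sum = 178.

178


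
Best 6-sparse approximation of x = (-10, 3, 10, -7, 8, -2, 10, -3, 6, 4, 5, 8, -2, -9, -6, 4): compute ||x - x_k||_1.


Sorted |x_i| descending: [10, 10, 10, 9, 8, 8, 7, 6, 6, 5, 4, 4, 3, 3, 2, 2]
Keep top 6: [10, 10, 10, 9, 8, 8]
Tail entries: [7, 6, 6, 5, 4, 4, 3, 3, 2, 2]
L1 error = sum of tail = 42.

42


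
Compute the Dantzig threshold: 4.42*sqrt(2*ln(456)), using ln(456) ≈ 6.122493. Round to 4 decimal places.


ln(456) ≈ 6.122493.
2*ln(n) ≈ 12.244986.
sqrt(2*ln(n)) ≈ sqrt(12.244986) ≈ 3.499284.
threshold ≈ 4.42*3.499284 = 15.46683528 ≈ 15.4668.

15.4668


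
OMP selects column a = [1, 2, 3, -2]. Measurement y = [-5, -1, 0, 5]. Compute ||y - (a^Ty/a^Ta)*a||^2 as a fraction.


a^T a = 18.
a^T y = -17.
coeff = -17/18 = -17/18.
||r||^2 = 629/18.

629/18


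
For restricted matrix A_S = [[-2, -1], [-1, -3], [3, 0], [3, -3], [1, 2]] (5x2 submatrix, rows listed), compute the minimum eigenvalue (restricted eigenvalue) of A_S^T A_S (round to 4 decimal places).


A_S^T A_S = [[24, -2], [-2, 23]].
trace = 47.
det = 548.
disc = trace^2 - 4*det = 2209 - 4*548 = 17.
sqrt(17) ≈ 4.123106.
lam_min = (47 - sqrt(17))/2 ≈ (47 - 4.123106)/2 = 21.438447 ≈ 21.4384.

21.4384


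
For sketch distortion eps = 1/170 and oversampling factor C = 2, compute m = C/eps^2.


1/eps = 170.
(1/eps)^2 = 28900.
m = 2*28900 = 57800.

57800


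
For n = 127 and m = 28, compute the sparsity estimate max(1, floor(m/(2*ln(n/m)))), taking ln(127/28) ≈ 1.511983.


n/m = 127/28.
ln(n/m) ≈ 1.511983.
2*ln(n/m) ≈ 3.023966.
m/(2*ln(n/m)) ≈ 28/3.023966 ≈ 9.2594.
floor = 9.
k_max = max(1, 9) = 9.

9


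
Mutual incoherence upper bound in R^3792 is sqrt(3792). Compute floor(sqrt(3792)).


61^2 = 3721 <= 3792 < 3844 = 62^2, so 61 <= sqrt(3792) < 62.
floor(sqrt(3792)) = 61.

61


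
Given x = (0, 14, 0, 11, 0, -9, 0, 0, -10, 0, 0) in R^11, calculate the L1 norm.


Non-zero entries: [(1, 14), (3, 11), (5, -9), (8, -10)]
Absolute values: [14, 11, 9, 10]
||x||_1 = sum = 44.

44


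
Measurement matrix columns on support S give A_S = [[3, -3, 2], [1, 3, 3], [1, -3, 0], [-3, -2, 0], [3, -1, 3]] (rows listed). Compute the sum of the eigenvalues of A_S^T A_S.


Sum of eigenvalues of A_S^T A_S = trace(A_S^T A_S) = sum of squared column norms of A_S.
A_S^T A_S diagonal: [29, 32, 22].
trace = 29 + 32 + 22 = 83.

83


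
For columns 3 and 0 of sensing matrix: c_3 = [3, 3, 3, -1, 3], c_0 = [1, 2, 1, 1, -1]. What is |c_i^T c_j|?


Inner product: 3*1 + 3*2 + 3*1 + -1*1 + 3*-1
Products: [3, 6, 3, -1, -3]
Sum = 8.
|dot| = 8.

8


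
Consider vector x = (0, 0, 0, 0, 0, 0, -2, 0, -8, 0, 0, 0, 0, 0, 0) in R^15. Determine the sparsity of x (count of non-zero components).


Non-zero positions: [6, 8].
Sparsity = 2.

2


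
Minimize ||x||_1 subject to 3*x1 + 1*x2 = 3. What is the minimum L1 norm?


Axis intercepts:
  x1 = 1, x2 = 0: L1 = 1
  x1 = 0, x2 = 3: L1 = 3
x* = (1, 0)
||x*||_1 = 1.

1


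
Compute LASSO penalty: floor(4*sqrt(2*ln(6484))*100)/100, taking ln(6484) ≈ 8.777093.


ln(6484) ≈ 8.777093.
2*ln(n) ≈ 17.554186.
sqrt(2*ln(n)) ≈ sqrt(17.554186) ≈ 4.189772.
lambda ≈ 4*4.189772 = 16.759088.
floor(lambda*100)/100 = 16.75.

16.75


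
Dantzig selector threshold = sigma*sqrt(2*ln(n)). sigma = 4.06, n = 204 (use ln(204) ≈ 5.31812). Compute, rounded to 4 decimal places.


ln(204) ≈ 5.31812.
2*ln(n) ≈ 10.63624.
sqrt(2*ln(n)) ≈ sqrt(10.63624) ≈ 3.261325.
threshold ≈ 4.06*3.261325 = 13.2409795 ≈ 13.2410.

13.2410


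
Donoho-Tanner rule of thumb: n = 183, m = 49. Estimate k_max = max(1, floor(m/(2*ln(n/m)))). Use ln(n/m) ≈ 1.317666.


n/m = 183/49.
ln(n/m) ≈ 1.317666.
2*ln(n/m) ≈ 2.635332.
m/(2*ln(n/m)) ≈ 49/2.635332 ≈ 18.5935.
floor = 18.
k_max = max(1, 18) = 18.

18


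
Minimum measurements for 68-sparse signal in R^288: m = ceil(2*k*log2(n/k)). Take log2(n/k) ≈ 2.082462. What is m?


log2(n/k) = log2(288/68) ≈ 2.082462.
2*k*log2(n/k) ≈ 2*68*2.082462 = 283.214832.
m = ceil(283.214832) = 284.

284


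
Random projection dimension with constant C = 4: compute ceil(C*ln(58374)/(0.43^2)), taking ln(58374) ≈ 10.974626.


ln(58374) ≈ 10.974626.
eps^2 = 0.43^2 = 0.1849.
C*ln(N)/eps^2 ≈ 4*10.974626/0.1849 ≈ 237.4175.
m = ceil(237.4175) = 238.

238


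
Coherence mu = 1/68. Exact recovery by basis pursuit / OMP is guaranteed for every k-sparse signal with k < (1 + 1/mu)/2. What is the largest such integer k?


1/mu = 68.
1 + 1/mu = 69.
(1 + 1/mu)/2 = 34.5 is not an integer, so k_max = floor(34.5) = 34.

34


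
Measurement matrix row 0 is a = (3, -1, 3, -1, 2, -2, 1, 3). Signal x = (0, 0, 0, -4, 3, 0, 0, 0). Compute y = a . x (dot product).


Non-zero terms: ['-1*-4', '2*3']
Products: [4, 6]
y = sum = 10.

10


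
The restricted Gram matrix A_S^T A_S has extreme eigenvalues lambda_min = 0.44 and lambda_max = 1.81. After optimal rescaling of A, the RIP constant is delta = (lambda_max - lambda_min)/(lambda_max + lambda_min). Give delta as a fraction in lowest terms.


lambda_max - lambda_min = 1.81 - 0.44 = 1.37.
lambda_max + lambda_min = 1.81 + 0.44 = 2.25.
delta = 1.37/2.25 = 137/225.

137/225


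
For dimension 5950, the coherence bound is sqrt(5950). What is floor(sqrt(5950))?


77^2 = 5929 <= 5950 < 6084 = 78^2, so 77 <= sqrt(5950) < 78.
floor(sqrt(5950)) = 77.

77


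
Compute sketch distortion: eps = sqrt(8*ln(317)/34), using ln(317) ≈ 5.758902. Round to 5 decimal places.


ln(317) ≈ 5.758902.
8*ln(N)/m ≈ 8*5.758902/34 ≈ 1.35503576.
eps = sqrt(1.35503576) ≈ 1.16406 ≈ 1.16406.

1.16406


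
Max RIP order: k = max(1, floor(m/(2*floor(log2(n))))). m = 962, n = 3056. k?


floor(log2(3056)) = 11.
2*11 = 22.
m/(2*floor(log2(n))) = 962/22 ≈ 43.7273.
floor = 43.
k = max(1, 43) = 43.

43


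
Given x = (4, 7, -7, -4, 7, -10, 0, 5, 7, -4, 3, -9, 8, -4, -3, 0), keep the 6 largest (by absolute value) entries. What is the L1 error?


Sorted |x_i| descending: [10, 9, 8, 7, 7, 7, 7, 5, 4, 4, 4, 4, 3, 3, 0, 0]
Keep top 6: [10, 9, 8, 7, 7, 7]
Tail entries: [7, 5, 4, 4, 4, 4, 3, 3, 0, 0]
L1 error = sum of tail = 34.

34


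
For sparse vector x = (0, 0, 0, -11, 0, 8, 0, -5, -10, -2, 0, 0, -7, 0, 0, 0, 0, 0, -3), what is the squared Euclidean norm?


Non-zero entries: [(3, -11), (5, 8), (7, -5), (8, -10), (9, -2), (12, -7), (18, -3)]
Squares: [121, 64, 25, 100, 4, 49, 9]
||x||_2^2 = sum = 372.

372


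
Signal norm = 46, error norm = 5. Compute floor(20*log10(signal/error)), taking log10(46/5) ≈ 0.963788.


||x||/||e|| = 46/5.
log10(46/5) ≈ 0.963788.
20*log10(||x||/||e||) ≈ 20*0.963788 = 19.27576.
floor(19.27576) = 19.

19


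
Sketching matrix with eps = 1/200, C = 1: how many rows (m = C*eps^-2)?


1/eps = 200.
(1/eps)^2 = 40000.
m = 1*40000 = 40000.

40000


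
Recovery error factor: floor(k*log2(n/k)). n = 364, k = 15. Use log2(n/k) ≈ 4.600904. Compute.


log2(n/k) = log2(364/15) ≈ 4.600904.
k*log2(n/k) ≈ 15*4.600904 = 69.01356.
floor(69.01356) = 69.

69


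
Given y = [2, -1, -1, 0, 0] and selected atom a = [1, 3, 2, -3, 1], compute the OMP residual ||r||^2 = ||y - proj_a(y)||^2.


a^T a = 24.
a^T y = -3.
coeff = -3/24 = -1/8.
||r||^2 = 45/8.

45/8


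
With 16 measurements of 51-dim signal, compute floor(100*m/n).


100*m/n = 100*16/51 ≈ 31.3725.
floor = 31.

31


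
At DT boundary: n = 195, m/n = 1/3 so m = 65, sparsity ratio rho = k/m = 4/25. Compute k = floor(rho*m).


m = 1/3*195 = 65.
rho = 4/25.
rho*m = 4/25*65 = 10.4.
k = floor(10.4) = 10.

10


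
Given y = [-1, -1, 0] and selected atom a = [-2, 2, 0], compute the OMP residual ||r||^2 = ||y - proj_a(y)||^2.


a^T a = 8.
a^T y = 0.
coeff = 0/8 = 0.
||r||^2 = 2.

2


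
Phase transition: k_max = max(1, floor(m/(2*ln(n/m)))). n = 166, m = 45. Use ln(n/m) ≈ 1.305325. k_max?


n/m = 166/45.
ln(n/m) ≈ 1.305325.
2*ln(n/m) ≈ 2.61065.
m/(2*ln(n/m)) ≈ 45/2.61065 ≈ 17.2371.
floor = 17.
k_max = max(1, 17) = 17.

17


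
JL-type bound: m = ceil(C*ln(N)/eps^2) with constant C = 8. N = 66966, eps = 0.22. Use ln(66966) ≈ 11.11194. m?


ln(66966) ≈ 11.11194.
eps^2 = 0.22^2 = 0.0484.
C*ln(N)/eps^2 ≈ 8*11.11194/0.0484 ≈ 1836.6843.
m = ceil(1836.6843) = 1837.

1837


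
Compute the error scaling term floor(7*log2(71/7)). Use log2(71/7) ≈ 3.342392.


log2(n/k) = log2(71/7) ≈ 3.342392.
k*log2(n/k) ≈ 7*3.342392 = 23.396744.
floor(23.396744) = 23.

23


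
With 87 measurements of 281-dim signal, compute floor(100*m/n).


100*m/n = 100*87/281 ≈ 30.9609.
floor = 30.

30


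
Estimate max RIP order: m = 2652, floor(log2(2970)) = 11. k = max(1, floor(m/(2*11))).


floor(log2(2970)) = 11.
2*11 = 22.
m/(2*floor(log2(n))) = 2652/22 ≈ 120.5455.
floor = 120.
k = max(1, 120) = 120.

120


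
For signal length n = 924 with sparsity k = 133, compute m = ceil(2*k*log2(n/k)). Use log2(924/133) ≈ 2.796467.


log2(n/k) = log2(924/133) ≈ 2.796467.
2*k*log2(n/k) ≈ 2*133*2.796467 = 743.860222.
m = ceil(743.860222) = 744.

744


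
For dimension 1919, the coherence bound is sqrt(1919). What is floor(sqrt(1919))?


43^2 = 1849 <= 1919 < 1936 = 44^2, so 43 <= sqrt(1919) < 44.
floor(sqrt(1919)) = 43.

43


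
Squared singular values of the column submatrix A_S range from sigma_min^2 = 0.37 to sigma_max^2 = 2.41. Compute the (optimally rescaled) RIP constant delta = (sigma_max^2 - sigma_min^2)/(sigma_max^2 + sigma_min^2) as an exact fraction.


lambda_max - lambda_min = 2.41 - 0.37 = 2.04.
lambda_max + lambda_min = 2.41 + 0.37 = 2.78.
delta = 2.04/2.78 = 204/278 = 102/139.

102/139


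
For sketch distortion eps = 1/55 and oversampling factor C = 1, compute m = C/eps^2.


1/eps = 55.
(1/eps)^2 = 3025.
m = 1*3025 = 3025.

3025


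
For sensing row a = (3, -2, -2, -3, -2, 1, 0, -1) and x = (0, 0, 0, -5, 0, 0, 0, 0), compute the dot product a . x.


Non-zero terms: ['-3*-5']
Products: [15]
y = sum = 15.

15


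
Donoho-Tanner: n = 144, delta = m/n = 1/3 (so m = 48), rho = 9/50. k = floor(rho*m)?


m = 1/3*144 = 48.
rho = 9/50.
rho*m = 9/50*48 = 8.64.
k = floor(8.64) = 8.

8


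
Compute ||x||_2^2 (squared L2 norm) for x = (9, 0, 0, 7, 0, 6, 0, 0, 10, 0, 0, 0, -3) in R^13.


Non-zero entries: [(0, 9), (3, 7), (5, 6), (8, 10), (12, -3)]
Squares: [81, 49, 36, 100, 9]
||x||_2^2 = sum = 275.

275


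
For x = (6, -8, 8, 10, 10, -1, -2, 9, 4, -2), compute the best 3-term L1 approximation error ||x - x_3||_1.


Sorted |x_i| descending: [10, 10, 9, 8, 8, 6, 4, 2, 2, 1]
Keep top 3: [10, 10, 9]
Tail entries: [8, 8, 6, 4, 2, 2, 1]
L1 error = sum of tail = 31.

31


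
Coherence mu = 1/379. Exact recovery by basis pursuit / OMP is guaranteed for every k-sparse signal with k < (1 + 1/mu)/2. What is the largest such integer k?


1/mu = 379.
1 + 1/mu = 380.
(1 + 1/mu)/2 = 190 is an integer and the inequality is strict, so k_max = 190 - 1 = 189.

189


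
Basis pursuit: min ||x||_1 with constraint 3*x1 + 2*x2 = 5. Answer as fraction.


Axis intercepts:
  x1 = 5/3, x2 = 0: L1 = 5/3
  x1 = 0, x2 = 5/2: L1 = 5/2
x* = (5/3, 0)
||x*||_1 = 5/3.

5/3


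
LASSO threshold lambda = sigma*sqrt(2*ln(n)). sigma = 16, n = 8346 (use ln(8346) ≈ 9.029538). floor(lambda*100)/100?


ln(8346) ≈ 9.029538.
2*ln(n) ≈ 18.059076.
sqrt(2*ln(n)) ≈ sqrt(18.059076) ≈ 4.249597.
lambda ≈ 16*4.249597 = 67.993552.
floor(lambda*100)/100 = 67.99.

67.99


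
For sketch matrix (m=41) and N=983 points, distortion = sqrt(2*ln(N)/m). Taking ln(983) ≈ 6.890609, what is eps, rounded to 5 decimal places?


ln(983) ≈ 6.890609.
2*ln(N)/m ≈ 2*6.890609/41 ≈ 0.33612727.
eps = sqrt(0.33612727) ≈ 0.5797648 ≈ 0.57976.

0.57976


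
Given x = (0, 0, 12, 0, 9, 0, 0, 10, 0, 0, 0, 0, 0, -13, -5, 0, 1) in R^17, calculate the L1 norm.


Non-zero entries: [(2, 12), (4, 9), (7, 10), (13, -13), (14, -5), (16, 1)]
Absolute values: [12, 9, 10, 13, 5, 1]
||x||_1 = sum = 50.

50


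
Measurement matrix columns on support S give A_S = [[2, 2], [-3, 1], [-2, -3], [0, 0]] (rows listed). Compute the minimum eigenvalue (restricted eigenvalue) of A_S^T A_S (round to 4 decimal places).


A_S^T A_S = [[17, 7], [7, 14]].
trace = 31.
det = 189.
disc = trace^2 - 4*det = 961 - 4*189 = 205.
sqrt(205) ≈ 14.317821.
lam_min = (31 - sqrt(205))/2 ≈ (31 - 14.317821)/2 = 8.3410895 ≈ 8.3411.

8.3411


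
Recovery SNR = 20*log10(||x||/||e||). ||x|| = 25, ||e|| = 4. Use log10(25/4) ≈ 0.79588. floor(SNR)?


||x||/||e|| = 25/4.
log10(25/4) ≈ 0.79588.
20*log10(||x||/||e||) ≈ 20*0.79588 = 15.9176.
floor(15.9176) = 15.

15


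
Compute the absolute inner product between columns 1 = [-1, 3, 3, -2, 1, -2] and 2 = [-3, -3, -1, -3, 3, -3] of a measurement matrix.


Inner product: -1*-3 + 3*-3 + 3*-1 + -2*-3 + 1*3 + -2*-3
Products: [3, -9, -3, 6, 3, 6]
Sum = 6.
|dot| = 6.

6


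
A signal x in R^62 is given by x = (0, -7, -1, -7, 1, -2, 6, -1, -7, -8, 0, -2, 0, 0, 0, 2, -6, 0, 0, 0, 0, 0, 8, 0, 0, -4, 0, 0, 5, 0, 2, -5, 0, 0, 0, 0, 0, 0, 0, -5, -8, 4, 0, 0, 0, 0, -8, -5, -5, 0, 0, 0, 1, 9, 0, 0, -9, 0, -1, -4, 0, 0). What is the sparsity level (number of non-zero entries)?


Non-zero positions: [1, 2, 3, 4, 5, 6, 7, 8, 9, 11, 15, 16, 22, 25, 28, 30, 31, 39, 40, 41, 46, 47, 48, 52, 53, 56, 58, 59].
Sparsity = 28.

28


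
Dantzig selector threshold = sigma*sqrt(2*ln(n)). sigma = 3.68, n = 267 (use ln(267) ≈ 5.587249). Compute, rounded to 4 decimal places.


ln(267) ≈ 5.587249.
2*ln(n) ≈ 11.174498.
sqrt(2*ln(n)) ≈ sqrt(11.174498) ≈ 3.342828.
threshold ≈ 3.68*3.342828 = 12.30160704 ≈ 12.3016.

12.3016


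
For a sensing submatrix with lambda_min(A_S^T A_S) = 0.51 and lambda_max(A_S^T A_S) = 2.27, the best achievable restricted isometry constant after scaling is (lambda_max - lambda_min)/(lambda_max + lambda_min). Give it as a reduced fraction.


lambda_max - lambda_min = 2.27 - 0.51 = 1.76.
lambda_max + lambda_min = 2.27 + 0.51 = 2.78.
delta = 1.76/2.78 = 176/278 = 88/139.

88/139


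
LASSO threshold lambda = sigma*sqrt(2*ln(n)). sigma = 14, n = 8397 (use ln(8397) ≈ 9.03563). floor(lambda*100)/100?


ln(8397) ≈ 9.03563.
2*ln(n) ≈ 18.07126.
sqrt(2*ln(n)) ≈ sqrt(18.07126) ≈ 4.25103.
lambda ≈ 14*4.25103 = 59.51442.
floor(lambda*100)/100 = 59.51.

59.51


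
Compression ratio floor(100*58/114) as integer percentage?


100*m/n = 100*58/114 ≈ 50.8772.
floor = 50.

50


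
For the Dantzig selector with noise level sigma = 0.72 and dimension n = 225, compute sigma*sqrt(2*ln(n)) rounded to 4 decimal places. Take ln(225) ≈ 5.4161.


ln(225) ≈ 5.4161.
2*ln(n) ≈ 10.8322.
sqrt(2*ln(n)) ≈ sqrt(10.8322) ≈ 3.291231.
threshold ≈ 0.72*3.291231 = 2.36968632 ≈ 2.3697.

2.3697


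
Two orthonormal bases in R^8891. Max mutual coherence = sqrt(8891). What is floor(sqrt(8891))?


94^2 = 8836 <= 8891 < 9025 = 95^2, so 94 <= sqrt(8891) < 95.
floor(sqrt(8891)) = 94.

94


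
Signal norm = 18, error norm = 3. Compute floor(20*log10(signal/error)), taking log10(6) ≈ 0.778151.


||x||/||e|| = 18/3 = 6.
log10(6) ≈ 0.778151.
20*log10(||x||/||e||) ≈ 20*0.778151 = 15.56302.
floor(15.56302) = 15.

15


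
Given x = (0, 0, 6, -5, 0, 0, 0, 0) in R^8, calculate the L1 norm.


Non-zero entries: [(2, 6), (3, -5)]
Absolute values: [6, 5]
||x||_1 = sum = 11.

11


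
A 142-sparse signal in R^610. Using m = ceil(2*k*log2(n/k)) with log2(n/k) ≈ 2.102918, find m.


log2(n/k) = log2(610/142) ≈ 2.102918.
2*k*log2(n/k) ≈ 2*142*2.102918 = 597.228712.
m = ceil(597.228712) = 598.

598


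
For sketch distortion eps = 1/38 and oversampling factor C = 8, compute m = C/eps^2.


1/eps = 38.
(1/eps)^2 = 1444.
m = 8*1444 = 11552.

11552


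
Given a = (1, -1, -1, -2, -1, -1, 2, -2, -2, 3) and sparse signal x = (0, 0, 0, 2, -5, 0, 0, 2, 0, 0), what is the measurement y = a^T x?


Non-zero terms: ['-2*2', '-1*-5', '-2*2']
Products: [-4, 5, -4]
y = sum = -3.

-3


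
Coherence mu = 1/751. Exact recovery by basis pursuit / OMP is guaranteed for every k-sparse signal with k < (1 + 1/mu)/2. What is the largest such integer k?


1/mu = 751.
1 + 1/mu = 752.
(1 + 1/mu)/2 = 376 is an integer and the inequality is strict, so k_max = 376 - 1 = 375.

375


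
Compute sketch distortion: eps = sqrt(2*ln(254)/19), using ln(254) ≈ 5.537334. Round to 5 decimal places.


ln(254) ≈ 5.537334.
2*ln(N)/m ≈ 2*5.537334/19 ≈ 0.58287726.
eps = sqrt(0.58287726) ≈ 0.763464 ≈ 0.76346.

0.76346


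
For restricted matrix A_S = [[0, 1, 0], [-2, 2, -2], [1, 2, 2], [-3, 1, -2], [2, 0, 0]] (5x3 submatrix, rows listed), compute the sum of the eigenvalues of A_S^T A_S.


Sum of eigenvalues of A_S^T A_S = trace(A_S^T A_S) = sum of squared column norms of A_S.
A_S^T A_S diagonal: [18, 10, 12].
trace = 18 + 10 + 12 = 40.

40


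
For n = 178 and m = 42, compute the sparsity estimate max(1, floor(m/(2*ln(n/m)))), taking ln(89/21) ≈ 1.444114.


n/m = 178/42 = 89/21.
ln(n/m) ≈ 1.444114.
2*ln(n/m) ≈ 2.888228.
m/(2*ln(n/m)) ≈ 42/2.888228 ≈ 14.5418.
floor = 14.
k_max = max(1, 14) = 14.

14


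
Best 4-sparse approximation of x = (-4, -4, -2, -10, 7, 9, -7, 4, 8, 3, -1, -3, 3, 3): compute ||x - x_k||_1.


Sorted |x_i| descending: [10, 9, 8, 7, 7, 4, 4, 4, 3, 3, 3, 3, 2, 1]
Keep top 4: [10, 9, 8, 7]
Tail entries: [7, 4, 4, 4, 3, 3, 3, 3, 2, 1]
L1 error = sum of tail = 34.

34


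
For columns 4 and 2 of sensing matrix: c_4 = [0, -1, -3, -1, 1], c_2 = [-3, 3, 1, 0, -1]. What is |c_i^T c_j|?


Inner product: 0*-3 + -1*3 + -3*1 + -1*0 + 1*-1
Products: [0, -3, -3, 0, -1]
Sum = -7.
|dot| = 7.

7


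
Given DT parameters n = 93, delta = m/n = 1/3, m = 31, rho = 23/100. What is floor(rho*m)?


m = 1/3*93 = 31.
rho = 23/100.
rho*m = 23/100*31 = 7.13.
k = floor(7.13) = 7.

7


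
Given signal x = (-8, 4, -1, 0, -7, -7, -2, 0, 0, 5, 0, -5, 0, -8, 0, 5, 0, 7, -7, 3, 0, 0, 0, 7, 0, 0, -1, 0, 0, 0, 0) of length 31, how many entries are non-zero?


Non-zero positions: [0, 1, 2, 4, 5, 6, 9, 11, 13, 15, 17, 18, 19, 23, 26].
Sparsity = 15.

15


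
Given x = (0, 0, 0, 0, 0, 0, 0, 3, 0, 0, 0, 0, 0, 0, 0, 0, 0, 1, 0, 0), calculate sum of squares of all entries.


Non-zero entries: [(7, 3), (17, 1)]
Squares: [9, 1]
||x||_2^2 = sum = 10.

10


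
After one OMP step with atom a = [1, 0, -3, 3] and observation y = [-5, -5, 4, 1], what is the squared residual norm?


a^T a = 19.
a^T y = -14.
coeff = -14/19 = -14/19.
||r||^2 = 1077/19.

1077/19


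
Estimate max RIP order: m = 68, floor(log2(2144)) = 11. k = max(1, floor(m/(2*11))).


floor(log2(2144)) = 11.
2*11 = 22.
m/(2*floor(log2(n))) = 68/22 ≈ 3.0909.
floor = 3.
k = max(1, 3) = 3.

3


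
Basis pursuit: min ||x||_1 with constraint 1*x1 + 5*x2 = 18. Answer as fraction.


Axis intercepts:
  x1 = 18, x2 = 0: L1 = 18
  x1 = 0, x2 = 18/5: L1 = 18/5
x* = (0, 18/5)
||x*||_1 = 18/5.

18/5


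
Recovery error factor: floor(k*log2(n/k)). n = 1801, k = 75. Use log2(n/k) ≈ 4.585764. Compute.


log2(n/k) = log2(1801/75) ≈ 4.585764.
k*log2(n/k) ≈ 75*4.585764 = 343.9323.
floor(343.9323) = 343.

343


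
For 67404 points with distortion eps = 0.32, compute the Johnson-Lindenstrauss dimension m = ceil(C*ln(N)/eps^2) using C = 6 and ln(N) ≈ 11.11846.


ln(67404) ≈ 11.11846.
eps^2 = 0.32^2 = 0.1024.
C*ln(N)/eps^2 ≈ 6*11.11846/0.1024 ≈ 651.4723.
m = ceil(651.4723) = 652.

652


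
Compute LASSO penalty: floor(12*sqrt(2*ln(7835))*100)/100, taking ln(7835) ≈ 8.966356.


ln(7835) ≈ 8.966356.
2*ln(n) ≈ 17.932712.
sqrt(2*ln(n)) ≈ sqrt(17.932712) ≈ 4.234703.
lambda ≈ 12*4.234703 = 50.816436.
floor(lambda*100)/100 = 50.81.

50.81


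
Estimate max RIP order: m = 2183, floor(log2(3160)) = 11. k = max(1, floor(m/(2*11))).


floor(log2(3160)) = 11.
2*11 = 22.
m/(2*floor(log2(n))) = 2183/22 ≈ 99.2273.
floor = 99.
k = max(1, 99) = 99.

99


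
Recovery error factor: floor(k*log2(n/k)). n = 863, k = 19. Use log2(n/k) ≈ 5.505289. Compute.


log2(n/k) = log2(863/19) ≈ 5.505289.
k*log2(n/k) ≈ 19*5.505289 = 104.600491.
floor(104.600491) = 104.

104


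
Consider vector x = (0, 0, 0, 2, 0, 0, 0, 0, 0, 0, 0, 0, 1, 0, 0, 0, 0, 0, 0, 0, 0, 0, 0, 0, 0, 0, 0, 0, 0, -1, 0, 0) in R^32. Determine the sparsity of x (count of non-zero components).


Non-zero positions: [3, 12, 29].
Sparsity = 3.

3


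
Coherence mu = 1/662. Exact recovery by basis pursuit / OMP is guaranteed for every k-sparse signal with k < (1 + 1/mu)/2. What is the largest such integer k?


1/mu = 662.
1 + 1/mu = 663.
(1 + 1/mu)/2 = 331.5 is not an integer, so k_max = floor(331.5) = 331.

331


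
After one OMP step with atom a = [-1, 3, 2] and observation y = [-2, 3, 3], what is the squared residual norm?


a^T a = 14.
a^T y = 17.
coeff = 17/14 = 17/14.
||r||^2 = 19/14.

19/14


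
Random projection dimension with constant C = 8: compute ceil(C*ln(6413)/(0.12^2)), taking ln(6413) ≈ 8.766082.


ln(6413) ≈ 8.766082.
eps^2 = 0.12^2 = 0.0144.
C*ln(N)/eps^2 ≈ 8*8.766082/0.0144 ≈ 4870.0456.
m = ceil(4870.0456) = 4871.

4871


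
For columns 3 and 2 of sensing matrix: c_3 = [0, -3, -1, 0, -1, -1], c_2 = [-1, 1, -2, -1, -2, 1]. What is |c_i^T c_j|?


Inner product: 0*-1 + -3*1 + -1*-2 + 0*-1 + -1*-2 + -1*1
Products: [0, -3, 2, 0, 2, -1]
Sum = 0.
|dot| = 0.

0


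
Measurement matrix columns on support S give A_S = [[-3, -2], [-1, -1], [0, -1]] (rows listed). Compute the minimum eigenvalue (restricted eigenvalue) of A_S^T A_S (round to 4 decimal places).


A_S^T A_S = [[10, 7], [7, 6]].
trace = 16.
det = 11.
disc = trace^2 - 4*det = 256 - 4*11 = 212.
sqrt(212) ≈ 14.560220.
lam_min = (16 - sqrt(212))/2 ≈ (16 - 14.560220)/2 = 0.71989 ≈ 0.7199.

0.7199


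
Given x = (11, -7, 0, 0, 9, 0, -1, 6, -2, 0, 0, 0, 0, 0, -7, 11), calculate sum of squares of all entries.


Non-zero entries: [(0, 11), (1, -7), (4, 9), (6, -1), (7, 6), (8, -2), (14, -7), (15, 11)]
Squares: [121, 49, 81, 1, 36, 4, 49, 121]
||x||_2^2 = sum = 462.

462


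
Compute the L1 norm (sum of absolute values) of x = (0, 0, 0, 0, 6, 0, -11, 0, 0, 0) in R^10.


Non-zero entries: [(4, 6), (6, -11)]
Absolute values: [6, 11]
||x||_1 = sum = 17.

17


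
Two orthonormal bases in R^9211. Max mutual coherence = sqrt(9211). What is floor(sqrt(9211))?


95^2 = 9025 <= 9211 < 9216 = 96^2, so 95 <= sqrt(9211) < 96.
floor(sqrt(9211)) = 95.

95


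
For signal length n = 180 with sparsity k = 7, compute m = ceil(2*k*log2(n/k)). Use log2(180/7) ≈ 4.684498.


log2(n/k) = log2(180/7) ≈ 4.684498.
2*k*log2(n/k) ≈ 2*7*4.684498 = 65.582972.
m = ceil(65.582972) = 66.

66


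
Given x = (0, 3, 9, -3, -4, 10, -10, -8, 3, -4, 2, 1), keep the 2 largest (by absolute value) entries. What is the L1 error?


Sorted |x_i| descending: [10, 10, 9, 8, 4, 4, 3, 3, 3, 2, 1, 0]
Keep top 2: [10, 10]
Tail entries: [9, 8, 4, 4, 3, 3, 3, 2, 1, 0]
L1 error = sum of tail = 37.

37


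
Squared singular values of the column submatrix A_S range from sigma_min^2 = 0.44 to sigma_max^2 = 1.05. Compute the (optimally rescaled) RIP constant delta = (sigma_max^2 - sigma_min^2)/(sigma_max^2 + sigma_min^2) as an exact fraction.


lambda_max - lambda_min = 1.05 - 0.44 = 0.61.
lambda_max + lambda_min = 1.05 + 0.44 = 1.49.
delta = 0.61/1.49 = 61/149.

61/149


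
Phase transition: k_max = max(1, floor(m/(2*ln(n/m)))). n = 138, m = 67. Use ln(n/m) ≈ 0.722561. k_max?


n/m = 138/67.
ln(n/m) ≈ 0.722561.
2*ln(n/m) ≈ 1.445122.
m/(2*ln(n/m)) ≈ 67/1.445122 ≈ 46.3629.
floor = 46.
k_max = max(1, 46) = 46.

46


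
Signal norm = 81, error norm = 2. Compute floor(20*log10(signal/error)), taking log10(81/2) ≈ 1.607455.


||x||/||e|| = 81/2.
log10(81/2) ≈ 1.607455.
20*log10(||x||/||e||) ≈ 20*1.607455 = 32.1491.
floor(32.1491) = 32.

32


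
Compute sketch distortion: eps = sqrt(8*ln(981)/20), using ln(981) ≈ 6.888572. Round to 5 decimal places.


ln(981) ≈ 6.888572.
8*ln(N)/m ≈ 8*6.888572/20 ≈ 2.7554288.
eps = sqrt(2.7554288) ≈ 1.6599484 ≈ 1.65995.

1.65995


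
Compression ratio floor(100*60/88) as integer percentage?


100*m/n = 100*60/88 ≈ 68.1818.
floor = 68.

68


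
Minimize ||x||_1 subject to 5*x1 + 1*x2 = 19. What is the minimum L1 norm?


Axis intercepts:
  x1 = 19/5, x2 = 0: L1 = 19/5
  x1 = 0, x2 = 19: L1 = 19
x* = (19/5, 0)
||x*||_1 = 19/5.

19/5


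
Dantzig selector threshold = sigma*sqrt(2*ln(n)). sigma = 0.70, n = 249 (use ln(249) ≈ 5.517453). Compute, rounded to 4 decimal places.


ln(249) ≈ 5.517453.
2*ln(n) ≈ 11.034906.
sqrt(2*ln(n)) ≈ sqrt(11.034906) ≈ 3.321883.
threshold ≈ 0.70*3.321883 = 2.3253181 ≈ 2.3253.

2.3253


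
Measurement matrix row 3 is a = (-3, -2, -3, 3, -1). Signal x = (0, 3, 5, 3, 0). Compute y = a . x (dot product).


Non-zero terms: ['-2*3', '-3*5', '3*3']
Products: [-6, -15, 9]
y = sum = -12.

-12


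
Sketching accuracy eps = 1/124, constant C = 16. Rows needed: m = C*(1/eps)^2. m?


1/eps = 124.
(1/eps)^2 = 15376.
m = 16*15376 = 246016.

246016


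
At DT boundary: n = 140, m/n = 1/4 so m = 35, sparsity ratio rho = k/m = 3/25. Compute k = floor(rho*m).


m = 1/4*140 = 35.
rho = 3/25.
rho*m = 3/25*35 = 4.2.
k = floor(4.2) = 4.

4


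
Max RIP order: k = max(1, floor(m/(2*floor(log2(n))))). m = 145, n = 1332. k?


floor(log2(1332)) = 10.
2*10 = 20.
m/(2*floor(log2(n))) = 145/20 ≈ 7.25.
floor = 7.
k = max(1, 7) = 7.

7


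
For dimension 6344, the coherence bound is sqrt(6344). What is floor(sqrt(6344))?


79^2 = 6241 <= 6344 < 6400 = 80^2, so 79 <= sqrt(6344) < 80.
floor(sqrt(6344)) = 79.

79


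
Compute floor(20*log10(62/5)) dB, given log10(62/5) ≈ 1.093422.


||x||/||e|| = 62/5.
log10(62/5) ≈ 1.093422.
20*log10(||x||/||e||) ≈ 20*1.093422 = 21.86844.
floor(21.86844) = 21.

21


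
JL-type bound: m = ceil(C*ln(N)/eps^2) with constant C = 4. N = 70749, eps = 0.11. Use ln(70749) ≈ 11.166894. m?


ln(70749) ≈ 11.166894.
eps^2 = 0.11^2 = 0.0121.
C*ln(N)/eps^2 ≈ 4*11.166894/0.0121 ≈ 3691.5352.
m = ceil(3691.5352) = 3692.

3692


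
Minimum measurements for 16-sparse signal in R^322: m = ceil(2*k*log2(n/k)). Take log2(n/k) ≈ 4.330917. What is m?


log2(n/k) = log2(322/16) ≈ 4.330917.
2*k*log2(n/k) ≈ 2*16*4.330917 = 138.589344.
m = ceil(138.589344) = 139.

139


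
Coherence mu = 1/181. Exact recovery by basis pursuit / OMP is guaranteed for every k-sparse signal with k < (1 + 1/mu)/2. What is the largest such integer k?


1/mu = 181.
1 + 1/mu = 182.
(1 + 1/mu)/2 = 91 is an integer and the inequality is strict, so k_max = 91 - 1 = 90.

90


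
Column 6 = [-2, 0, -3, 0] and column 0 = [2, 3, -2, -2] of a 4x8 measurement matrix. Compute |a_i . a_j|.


Inner product: -2*2 + 0*3 + -3*-2 + 0*-2
Products: [-4, 0, 6, 0]
Sum = 2.
|dot| = 2.

2


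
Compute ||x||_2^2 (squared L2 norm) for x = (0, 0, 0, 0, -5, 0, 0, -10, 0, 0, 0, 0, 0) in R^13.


Non-zero entries: [(4, -5), (7, -10)]
Squares: [25, 100]
||x||_2^2 = sum = 125.

125


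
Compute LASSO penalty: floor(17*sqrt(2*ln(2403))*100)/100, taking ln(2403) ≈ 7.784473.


ln(2403) ≈ 7.784473.
2*ln(n) ≈ 15.568946.
sqrt(2*ln(n)) ≈ sqrt(15.568946) ≈ 3.94575.
lambda ≈ 17*3.94575 = 67.07775.
floor(lambda*100)/100 = 67.07.

67.07


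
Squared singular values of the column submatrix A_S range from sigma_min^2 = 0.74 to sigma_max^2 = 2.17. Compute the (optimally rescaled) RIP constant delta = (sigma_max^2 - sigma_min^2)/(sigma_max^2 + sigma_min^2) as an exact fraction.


lambda_max - lambda_min = 2.17 - 0.74 = 1.43.
lambda_max + lambda_min = 2.17 + 0.74 = 2.91.
delta = 1.43/2.91 = 143/291.

143/291


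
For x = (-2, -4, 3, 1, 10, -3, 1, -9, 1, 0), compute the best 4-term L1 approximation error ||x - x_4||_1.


Sorted |x_i| descending: [10, 9, 4, 3, 3, 2, 1, 1, 1, 0]
Keep top 4: [10, 9, 4, 3]
Tail entries: [3, 2, 1, 1, 1, 0]
L1 error = sum of tail = 8.

8


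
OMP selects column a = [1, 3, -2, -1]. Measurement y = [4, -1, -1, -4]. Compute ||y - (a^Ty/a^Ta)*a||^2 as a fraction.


a^T a = 15.
a^T y = 7.
coeff = 7/15 = 7/15.
||r||^2 = 461/15.

461/15


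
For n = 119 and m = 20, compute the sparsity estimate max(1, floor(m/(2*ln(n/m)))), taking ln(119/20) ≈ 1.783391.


n/m = 119/20.
ln(n/m) ≈ 1.783391.
2*ln(n/m) ≈ 3.566782.
m/(2*ln(n/m)) ≈ 20/3.566782 ≈ 5.6073.
floor = 5.
k_max = max(1, 5) = 5.

5


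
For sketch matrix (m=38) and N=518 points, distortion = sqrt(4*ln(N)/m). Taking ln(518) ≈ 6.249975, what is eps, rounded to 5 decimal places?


ln(518) ≈ 6.249975.
4*ln(N)/m ≈ 4*6.249975/38 ≈ 0.65789211.
eps = sqrt(0.65789211) ≈ 0.8111055 ≈ 0.81111.

0.81111


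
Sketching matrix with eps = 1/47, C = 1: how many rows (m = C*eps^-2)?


1/eps = 47.
(1/eps)^2 = 2209.
m = 1*2209 = 2209.

2209


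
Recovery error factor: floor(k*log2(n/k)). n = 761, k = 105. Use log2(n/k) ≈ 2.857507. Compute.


log2(n/k) = log2(761/105) ≈ 2.857507.
k*log2(n/k) ≈ 105*2.857507 = 300.038235.
floor(300.038235) = 300.

300


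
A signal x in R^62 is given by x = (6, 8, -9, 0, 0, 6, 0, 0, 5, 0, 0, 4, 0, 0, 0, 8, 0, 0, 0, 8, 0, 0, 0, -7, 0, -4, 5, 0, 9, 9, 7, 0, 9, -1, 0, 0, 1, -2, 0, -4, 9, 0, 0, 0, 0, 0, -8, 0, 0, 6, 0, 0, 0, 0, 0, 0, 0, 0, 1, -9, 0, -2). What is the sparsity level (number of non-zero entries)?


Non-zero positions: [0, 1, 2, 5, 8, 11, 15, 19, 23, 25, 26, 28, 29, 30, 32, 33, 36, 37, 39, 40, 46, 49, 58, 59, 61].
Sparsity = 25.

25


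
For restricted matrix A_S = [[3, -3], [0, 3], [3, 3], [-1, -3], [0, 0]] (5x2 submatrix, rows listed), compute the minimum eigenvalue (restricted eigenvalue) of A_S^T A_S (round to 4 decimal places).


A_S^T A_S = [[19, 3], [3, 36]].
trace = 55.
det = 675.
disc = trace^2 - 4*det = 3025 - 4*675 = 325.
sqrt(325) ≈ 18.027756.
lam_min = (55 - sqrt(325))/2 ≈ (55 - 18.027756)/2 = 18.486122 ≈ 18.4861.

18.4861


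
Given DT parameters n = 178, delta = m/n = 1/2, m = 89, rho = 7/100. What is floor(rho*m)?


m = 1/2*178 = 89.
rho = 7/100.
rho*m = 7/100*89 = 6.23.
k = floor(6.23) = 6.

6


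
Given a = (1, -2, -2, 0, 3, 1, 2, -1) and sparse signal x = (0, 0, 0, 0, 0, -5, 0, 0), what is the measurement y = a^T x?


Non-zero terms: ['1*-5']
Products: [-5]
y = sum = -5.

-5


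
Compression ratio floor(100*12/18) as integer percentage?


100*m/n = 100*12/18 ≈ 66.6667.
floor = 66.

66


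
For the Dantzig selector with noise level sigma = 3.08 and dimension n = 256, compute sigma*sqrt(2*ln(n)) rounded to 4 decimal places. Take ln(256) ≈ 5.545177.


ln(256) ≈ 5.545177.
2*ln(n) ≈ 11.090354.
sqrt(2*ln(n)) ≈ sqrt(11.090354) ≈ 3.330218.
threshold ≈ 3.08*3.330218 = 10.25707144 ≈ 10.2571.

10.2571


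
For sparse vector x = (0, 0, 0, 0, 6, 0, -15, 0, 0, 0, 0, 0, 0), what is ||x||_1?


Non-zero entries: [(4, 6), (6, -15)]
Absolute values: [6, 15]
||x||_1 = sum = 21.

21


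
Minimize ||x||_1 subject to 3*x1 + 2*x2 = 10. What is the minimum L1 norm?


Axis intercepts:
  x1 = 10/3, x2 = 0: L1 = 10/3
  x1 = 0, x2 = 5: L1 = 5
x* = (10/3, 0)
||x*||_1 = 10/3.

10/3


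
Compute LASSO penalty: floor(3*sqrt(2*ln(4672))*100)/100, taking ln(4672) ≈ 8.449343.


ln(4672) ≈ 8.449343.
2*ln(n) ≈ 16.898686.
sqrt(2*ln(n)) ≈ sqrt(16.898686) ≈ 4.110801.
lambda ≈ 3*4.110801 = 12.332403.
floor(lambda*100)/100 = 12.33.

12.33


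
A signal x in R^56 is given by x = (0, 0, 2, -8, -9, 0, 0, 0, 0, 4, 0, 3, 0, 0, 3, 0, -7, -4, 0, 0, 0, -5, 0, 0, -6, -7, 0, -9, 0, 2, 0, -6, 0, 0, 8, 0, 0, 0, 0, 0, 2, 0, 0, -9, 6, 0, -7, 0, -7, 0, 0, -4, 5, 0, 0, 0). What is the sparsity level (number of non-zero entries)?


Non-zero positions: [2, 3, 4, 9, 11, 14, 16, 17, 21, 24, 25, 27, 29, 31, 34, 40, 43, 44, 46, 48, 51, 52].
Sparsity = 22.

22


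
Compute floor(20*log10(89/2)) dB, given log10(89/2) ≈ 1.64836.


||x||/||e|| = 89/2.
log10(89/2) ≈ 1.64836.
20*log10(||x||/||e||) ≈ 20*1.64836 = 32.9672.
floor(32.9672) = 32.

32
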